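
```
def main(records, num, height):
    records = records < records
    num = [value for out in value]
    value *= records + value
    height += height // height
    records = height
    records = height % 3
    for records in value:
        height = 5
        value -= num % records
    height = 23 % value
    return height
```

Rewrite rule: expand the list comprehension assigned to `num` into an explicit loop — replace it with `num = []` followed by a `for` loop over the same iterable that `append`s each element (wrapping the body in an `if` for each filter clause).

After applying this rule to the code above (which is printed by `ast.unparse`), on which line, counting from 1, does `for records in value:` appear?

Transformed code:
def main(records, num, height):
    records = records < records
    num = []
    for out in value:
        num.append(value)
    value *= records + value
    height += height // height
    records = height
    records = height % 3
    for records in value:
        height = 5
        value -= num % records
    height = 23 % value
    return height

10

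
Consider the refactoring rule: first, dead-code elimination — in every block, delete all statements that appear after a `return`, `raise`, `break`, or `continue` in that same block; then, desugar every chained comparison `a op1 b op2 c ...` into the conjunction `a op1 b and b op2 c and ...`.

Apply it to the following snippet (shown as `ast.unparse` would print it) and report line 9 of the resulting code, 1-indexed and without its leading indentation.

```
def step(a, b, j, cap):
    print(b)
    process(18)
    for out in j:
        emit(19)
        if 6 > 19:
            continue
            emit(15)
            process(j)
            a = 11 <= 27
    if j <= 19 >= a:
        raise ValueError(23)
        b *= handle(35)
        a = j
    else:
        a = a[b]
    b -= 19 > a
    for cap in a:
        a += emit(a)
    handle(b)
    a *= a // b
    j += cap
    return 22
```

raise ValueError(23)

Transformed code:
def step(a, b, j, cap):
    print(b)
    process(18)
    for out in j:
        emit(19)
        if 6 > 19:
            continue
    if j <= 19 and 19 >= a:
        raise ValueError(23)
    else:
        a = a[b]
    b -= 19 > a
    for cap in a:
        a += emit(a)
    handle(b)
    a *= a // b
    j += cap
    return 22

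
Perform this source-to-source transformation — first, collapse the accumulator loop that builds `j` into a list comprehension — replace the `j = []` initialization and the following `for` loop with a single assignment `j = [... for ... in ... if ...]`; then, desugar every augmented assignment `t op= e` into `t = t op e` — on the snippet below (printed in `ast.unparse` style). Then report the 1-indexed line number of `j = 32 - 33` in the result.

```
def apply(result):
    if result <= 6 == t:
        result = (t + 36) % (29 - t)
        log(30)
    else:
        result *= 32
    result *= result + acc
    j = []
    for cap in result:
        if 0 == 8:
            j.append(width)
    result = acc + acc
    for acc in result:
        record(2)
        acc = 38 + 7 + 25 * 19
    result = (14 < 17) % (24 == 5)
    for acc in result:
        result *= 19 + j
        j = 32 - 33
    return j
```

Transformed code:
def apply(result):
    if result <= 6 == t:
        result = (t + 36) % (29 - t)
        log(30)
    else:
        result = result * 32
    result = result * (result + acc)
    j = [width for cap in result if 0 == 8]
    result = acc + acc
    for acc in result:
        record(2)
        acc = 38 + 7 + 25 * 19
    result = (14 < 17) % (24 == 5)
    for acc in result:
        result = result * (19 + j)
        j = 32 - 33
    return j

16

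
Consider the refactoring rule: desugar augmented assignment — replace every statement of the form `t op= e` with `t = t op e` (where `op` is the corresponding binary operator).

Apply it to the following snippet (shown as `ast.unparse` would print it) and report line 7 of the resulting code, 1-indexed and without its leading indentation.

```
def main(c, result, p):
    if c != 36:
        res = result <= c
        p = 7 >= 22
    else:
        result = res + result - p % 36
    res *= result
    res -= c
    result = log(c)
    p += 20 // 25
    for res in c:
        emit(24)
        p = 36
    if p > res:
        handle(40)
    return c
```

res = res * result

Transformed code:
def main(c, result, p):
    if c != 36:
        res = result <= c
        p = 7 >= 22
    else:
        result = res + result - p % 36
    res = res * result
    res = res - c
    result = log(c)
    p = p + 20 // 25
    for res in c:
        emit(24)
        p = 36
    if p > res:
        handle(40)
    return c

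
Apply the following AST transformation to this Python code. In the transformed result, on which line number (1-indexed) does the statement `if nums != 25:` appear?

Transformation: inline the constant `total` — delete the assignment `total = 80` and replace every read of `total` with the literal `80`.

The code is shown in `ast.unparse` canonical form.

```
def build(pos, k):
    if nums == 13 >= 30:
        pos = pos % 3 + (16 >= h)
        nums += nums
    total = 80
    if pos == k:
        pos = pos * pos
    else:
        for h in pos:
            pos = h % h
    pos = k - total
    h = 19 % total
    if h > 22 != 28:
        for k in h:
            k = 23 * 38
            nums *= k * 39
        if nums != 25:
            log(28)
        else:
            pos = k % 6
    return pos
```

16

Transformed code:
def build(pos, k):
    if nums == 13 >= 30:
        pos = pos % 3 + (16 >= h)
        nums += nums
    if pos == k:
        pos = pos * pos
    else:
        for h in pos:
            pos = h % h
    pos = k - 80
    h = 19 % 80
    if h > 22 != 28:
        for k in h:
            k = 23 * 38
            nums *= k * 39
        if nums != 25:
            log(28)
        else:
            pos = k % 6
    return pos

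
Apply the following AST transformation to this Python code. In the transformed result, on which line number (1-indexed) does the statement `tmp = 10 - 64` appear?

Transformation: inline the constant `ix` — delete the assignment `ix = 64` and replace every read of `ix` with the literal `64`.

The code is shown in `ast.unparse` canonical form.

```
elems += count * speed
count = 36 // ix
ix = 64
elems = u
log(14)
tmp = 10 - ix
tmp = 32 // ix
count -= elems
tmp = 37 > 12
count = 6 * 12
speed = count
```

Transformed code:
elems += count * speed
count = 36 // 64
elems = u
log(14)
tmp = 10 - 64
tmp = 32 // 64
count -= elems
tmp = 37 > 12
count = 6 * 12
speed = count

5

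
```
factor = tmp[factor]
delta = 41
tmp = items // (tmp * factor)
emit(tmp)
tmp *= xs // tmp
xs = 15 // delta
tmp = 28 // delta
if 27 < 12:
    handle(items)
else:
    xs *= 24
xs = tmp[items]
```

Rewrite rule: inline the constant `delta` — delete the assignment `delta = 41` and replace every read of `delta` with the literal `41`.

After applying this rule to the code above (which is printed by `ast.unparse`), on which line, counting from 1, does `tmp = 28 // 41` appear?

Transformed code:
factor = tmp[factor]
tmp = items // (tmp * factor)
emit(tmp)
tmp *= xs // tmp
xs = 15 // 41
tmp = 28 // 41
if 27 < 12:
    handle(items)
else:
    xs *= 24
xs = tmp[items]

6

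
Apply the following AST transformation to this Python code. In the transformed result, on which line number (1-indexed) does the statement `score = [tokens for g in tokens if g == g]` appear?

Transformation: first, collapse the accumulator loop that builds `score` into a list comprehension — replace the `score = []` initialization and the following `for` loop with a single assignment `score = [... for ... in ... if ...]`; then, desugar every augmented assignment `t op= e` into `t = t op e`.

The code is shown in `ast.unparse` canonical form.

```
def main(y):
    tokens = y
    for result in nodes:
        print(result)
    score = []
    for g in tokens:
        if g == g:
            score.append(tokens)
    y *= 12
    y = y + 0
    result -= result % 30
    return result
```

Transformed code:
def main(y):
    tokens = y
    for result in nodes:
        print(result)
    score = [tokens for g in tokens if g == g]
    y = y * 12
    y = y + 0
    result = result - result % 30
    return result

5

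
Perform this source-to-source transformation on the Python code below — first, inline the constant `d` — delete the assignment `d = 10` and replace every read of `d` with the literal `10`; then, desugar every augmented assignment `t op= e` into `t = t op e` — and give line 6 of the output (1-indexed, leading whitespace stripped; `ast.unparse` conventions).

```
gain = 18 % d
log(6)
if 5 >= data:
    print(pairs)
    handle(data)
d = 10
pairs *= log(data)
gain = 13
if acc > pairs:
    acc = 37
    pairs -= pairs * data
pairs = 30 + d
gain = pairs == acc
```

pairs = pairs * log(data)

Transformed code:
gain = 18 % 10
log(6)
if 5 >= data:
    print(pairs)
    handle(data)
pairs = pairs * log(data)
gain = 13
if acc > pairs:
    acc = 37
    pairs = pairs - pairs * data
pairs = 30 + 10
gain = pairs == acc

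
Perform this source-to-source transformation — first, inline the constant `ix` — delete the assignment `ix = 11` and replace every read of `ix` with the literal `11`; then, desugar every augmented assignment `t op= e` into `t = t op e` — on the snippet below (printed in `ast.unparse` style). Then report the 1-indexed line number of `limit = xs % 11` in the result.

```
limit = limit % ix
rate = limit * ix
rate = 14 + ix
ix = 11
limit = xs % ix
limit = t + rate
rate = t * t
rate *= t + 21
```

Transformed code:
limit = limit % 11
rate = limit * 11
rate = 14 + 11
limit = xs % 11
limit = t + rate
rate = t * t
rate = rate * (t + 21)

4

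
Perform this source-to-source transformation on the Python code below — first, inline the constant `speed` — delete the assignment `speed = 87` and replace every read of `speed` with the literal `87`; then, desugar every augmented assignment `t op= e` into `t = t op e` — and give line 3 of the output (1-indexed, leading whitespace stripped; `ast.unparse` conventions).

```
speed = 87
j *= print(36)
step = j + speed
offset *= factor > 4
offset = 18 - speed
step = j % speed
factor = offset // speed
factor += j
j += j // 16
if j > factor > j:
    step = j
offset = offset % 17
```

offset = offset * (factor > 4)

Transformed code:
j = j * print(36)
step = j + 87
offset = offset * (factor > 4)
offset = 18 - 87
step = j % 87
factor = offset // 87
factor = factor + j
j = j + j // 16
if j > factor > j:
    step = j
offset = offset % 17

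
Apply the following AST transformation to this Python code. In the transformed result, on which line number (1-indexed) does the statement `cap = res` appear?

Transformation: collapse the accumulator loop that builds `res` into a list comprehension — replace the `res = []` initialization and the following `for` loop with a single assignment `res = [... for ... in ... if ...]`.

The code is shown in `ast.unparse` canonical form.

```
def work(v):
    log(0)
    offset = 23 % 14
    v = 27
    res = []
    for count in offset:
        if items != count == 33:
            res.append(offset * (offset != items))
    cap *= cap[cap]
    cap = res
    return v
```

7

Transformed code:
def work(v):
    log(0)
    offset = 23 % 14
    v = 27
    res = [offset * (offset != items) for count in offset if items != count == 33]
    cap *= cap[cap]
    cap = res
    return v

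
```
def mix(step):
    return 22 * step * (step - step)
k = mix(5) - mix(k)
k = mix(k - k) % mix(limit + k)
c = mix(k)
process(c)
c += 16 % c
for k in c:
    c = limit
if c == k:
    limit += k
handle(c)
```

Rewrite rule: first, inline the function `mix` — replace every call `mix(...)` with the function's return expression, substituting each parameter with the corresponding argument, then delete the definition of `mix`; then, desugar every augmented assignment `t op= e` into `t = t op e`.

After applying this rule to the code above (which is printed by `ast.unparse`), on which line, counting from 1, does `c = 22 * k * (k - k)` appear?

3

Transformed code:
k = 22 * 5 * (5 - 5) - 22 * k * (k - k)
k = 22 * (k - k) * (k - k - (k - k)) % (22 * (limit + k) * (limit + k - (limit + k)))
c = 22 * k * (k - k)
process(c)
c = c + 16 % c
for k in c:
    c = limit
if c == k:
    limit = limit + k
handle(c)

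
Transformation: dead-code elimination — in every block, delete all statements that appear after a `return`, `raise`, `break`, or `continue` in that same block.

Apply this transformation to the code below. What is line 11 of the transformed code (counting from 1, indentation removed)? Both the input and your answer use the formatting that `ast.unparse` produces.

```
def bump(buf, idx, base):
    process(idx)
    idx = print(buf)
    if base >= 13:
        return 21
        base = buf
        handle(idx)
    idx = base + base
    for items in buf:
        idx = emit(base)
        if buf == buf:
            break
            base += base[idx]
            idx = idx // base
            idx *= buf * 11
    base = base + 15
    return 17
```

Transformed code:
def bump(buf, idx, base):
    process(idx)
    idx = print(buf)
    if base >= 13:
        return 21
    idx = base + base
    for items in buf:
        idx = emit(base)
        if buf == buf:
            break
    base = base + 15
    return 17

base = base + 15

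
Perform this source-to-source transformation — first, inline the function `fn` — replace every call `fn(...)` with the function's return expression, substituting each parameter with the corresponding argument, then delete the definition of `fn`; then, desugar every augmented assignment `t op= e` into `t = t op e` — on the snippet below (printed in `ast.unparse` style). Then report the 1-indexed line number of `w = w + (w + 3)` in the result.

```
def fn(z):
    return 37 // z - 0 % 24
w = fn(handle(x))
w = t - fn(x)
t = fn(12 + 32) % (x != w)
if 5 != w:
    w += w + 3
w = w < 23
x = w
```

Transformed code:
w = 37 // handle(x) - 0 % 24
w = t - (37 // x - 0 % 24)
t = (37 // (12 + 32) - 0 % 24) % (x != w)
if 5 != w:
    w = w + (w + 3)
w = w < 23
x = w

5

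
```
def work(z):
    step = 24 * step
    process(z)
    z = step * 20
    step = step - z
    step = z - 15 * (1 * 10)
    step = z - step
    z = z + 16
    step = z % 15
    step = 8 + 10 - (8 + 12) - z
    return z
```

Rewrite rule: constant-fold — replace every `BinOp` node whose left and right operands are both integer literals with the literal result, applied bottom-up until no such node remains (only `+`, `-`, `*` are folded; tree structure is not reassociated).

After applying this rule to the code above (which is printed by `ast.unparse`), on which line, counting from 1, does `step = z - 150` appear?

Transformed code:
def work(z):
    step = 24 * step
    process(z)
    z = step * 20
    step = step - z
    step = z - 150
    step = z - step
    z = z + 16
    step = z % 15
    step = -2 - z
    return z

6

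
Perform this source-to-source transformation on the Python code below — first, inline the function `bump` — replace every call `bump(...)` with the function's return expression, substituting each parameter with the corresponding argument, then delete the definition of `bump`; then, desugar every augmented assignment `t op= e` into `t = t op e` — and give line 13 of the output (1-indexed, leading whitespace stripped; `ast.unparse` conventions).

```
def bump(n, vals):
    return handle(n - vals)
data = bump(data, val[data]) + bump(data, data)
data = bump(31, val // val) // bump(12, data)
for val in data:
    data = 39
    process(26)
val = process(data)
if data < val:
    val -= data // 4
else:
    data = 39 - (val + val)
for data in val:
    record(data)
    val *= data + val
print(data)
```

Transformed code:
data = handle(data - val[data]) + handle(data - data)
data = handle(31 - val // val) // handle(12 - data)
for val in data:
    data = 39
    process(26)
val = process(data)
if data < val:
    val = val - data // 4
else:
    data = 39 - (val + val)
for data in val:
    record(data)
    val = val * (data + val)
print(data)

val = val * (data + val)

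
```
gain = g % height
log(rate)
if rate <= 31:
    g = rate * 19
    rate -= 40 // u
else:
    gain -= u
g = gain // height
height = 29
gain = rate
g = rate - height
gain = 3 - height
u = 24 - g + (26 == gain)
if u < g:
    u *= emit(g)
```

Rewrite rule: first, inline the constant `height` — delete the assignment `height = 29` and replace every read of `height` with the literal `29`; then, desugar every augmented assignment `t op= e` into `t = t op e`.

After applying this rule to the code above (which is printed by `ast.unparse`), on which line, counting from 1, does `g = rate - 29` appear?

10

Transformed code:
gain = g % 29
log(rate)
if rate <= 31:
    g = rate * 19
    rate = rate - 40 // u
else:
    gain = gain - u
g = gain // 29
gain = rate
g = rate - 29
gain = 3 - 29
u = 24 - g + (26 == gain)
if u < g:
    u = u * emit(g)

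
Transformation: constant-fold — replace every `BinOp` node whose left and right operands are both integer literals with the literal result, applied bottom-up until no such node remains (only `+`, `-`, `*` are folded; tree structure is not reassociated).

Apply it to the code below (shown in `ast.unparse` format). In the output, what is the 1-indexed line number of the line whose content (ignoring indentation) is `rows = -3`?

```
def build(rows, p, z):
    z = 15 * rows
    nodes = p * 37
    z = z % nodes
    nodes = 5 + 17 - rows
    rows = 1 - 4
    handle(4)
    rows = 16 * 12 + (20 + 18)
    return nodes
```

6

Transformed code:
def build(rows, p, z):
    z = 15 * rows
    nodes = p * 37
    z = z % nodes
    nodes = 22 - rows
    rows = -3
    handle(4)
    rows = 230
    return nodes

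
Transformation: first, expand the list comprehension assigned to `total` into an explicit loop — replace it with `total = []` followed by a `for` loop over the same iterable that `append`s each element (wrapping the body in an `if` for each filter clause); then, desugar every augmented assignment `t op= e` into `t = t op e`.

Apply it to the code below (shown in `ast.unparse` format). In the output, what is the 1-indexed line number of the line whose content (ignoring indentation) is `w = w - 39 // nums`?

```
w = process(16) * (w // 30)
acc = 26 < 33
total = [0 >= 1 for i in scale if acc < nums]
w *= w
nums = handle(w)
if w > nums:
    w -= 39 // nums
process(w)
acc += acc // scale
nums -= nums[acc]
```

10

Transformed code:
w = process(16) * (w // 30)
acc = 26 < 33
total = []
for i in scale:
    if acc < nums:
        total.append(0 >= 1)
w = w * w
nums = handle(w)
if w > nums:
    w = w - 39 // nums
process(w)
acc = acc + acc // scale
nums = nums - nums[acc]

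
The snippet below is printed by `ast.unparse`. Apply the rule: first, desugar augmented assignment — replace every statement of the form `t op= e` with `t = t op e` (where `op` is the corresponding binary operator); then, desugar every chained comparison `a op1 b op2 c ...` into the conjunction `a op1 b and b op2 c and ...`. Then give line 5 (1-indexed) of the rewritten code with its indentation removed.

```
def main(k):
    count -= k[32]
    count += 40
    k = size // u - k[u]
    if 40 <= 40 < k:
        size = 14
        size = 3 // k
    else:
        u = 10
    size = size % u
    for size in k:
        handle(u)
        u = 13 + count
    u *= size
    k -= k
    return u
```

if 40 <= 40 and 40 < k:

Transformed code:
def main(k):
    count = count - k[32]
    count = count + 40
    k = size // u - k[u]
    if 40 <= 40 and 40 < k:
        size = 14
        size = 3 // k
    else:
        u = 10
    size = size % u
    for size in k:
        handle(u)
        u = 13 + count
    u = u * size
    k = k - k
    return u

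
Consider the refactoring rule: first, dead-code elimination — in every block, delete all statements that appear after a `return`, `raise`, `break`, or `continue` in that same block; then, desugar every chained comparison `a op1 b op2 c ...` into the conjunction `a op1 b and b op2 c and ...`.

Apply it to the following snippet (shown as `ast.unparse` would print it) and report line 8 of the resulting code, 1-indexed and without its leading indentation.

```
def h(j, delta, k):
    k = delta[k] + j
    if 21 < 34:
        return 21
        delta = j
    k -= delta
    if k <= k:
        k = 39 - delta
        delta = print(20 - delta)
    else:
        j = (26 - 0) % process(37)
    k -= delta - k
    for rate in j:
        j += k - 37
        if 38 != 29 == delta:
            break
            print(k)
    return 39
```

delta = print(20 - delta)

Transformed code:
def h(j, delta, k):
    k = delta[k] + j
    if 21 < 34:
        return 21
    k -= delta
    if k <= k:
        k = 39 - delta
        delta = print(20 - delta)
    else:
        j = (26 - 0) % process(37)
    k -= delta - k
    for rate in j:
        j += k - 37
        if 38 != 29 and 29 == delta:
            break
    return 39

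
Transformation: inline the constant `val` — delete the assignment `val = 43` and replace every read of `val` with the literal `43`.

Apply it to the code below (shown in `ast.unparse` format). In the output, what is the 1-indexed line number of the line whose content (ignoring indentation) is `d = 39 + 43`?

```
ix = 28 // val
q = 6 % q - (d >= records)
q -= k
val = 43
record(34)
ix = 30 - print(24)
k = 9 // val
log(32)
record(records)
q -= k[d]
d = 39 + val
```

Transformed code:
ix = 28 // 43
q = 6 % q - (d >= records)
q -= k
record(34)
ix = 30 - print(24)
k = 9 // 43
log(32)
record(records)
q -= k[d]
d = 39 + 43

10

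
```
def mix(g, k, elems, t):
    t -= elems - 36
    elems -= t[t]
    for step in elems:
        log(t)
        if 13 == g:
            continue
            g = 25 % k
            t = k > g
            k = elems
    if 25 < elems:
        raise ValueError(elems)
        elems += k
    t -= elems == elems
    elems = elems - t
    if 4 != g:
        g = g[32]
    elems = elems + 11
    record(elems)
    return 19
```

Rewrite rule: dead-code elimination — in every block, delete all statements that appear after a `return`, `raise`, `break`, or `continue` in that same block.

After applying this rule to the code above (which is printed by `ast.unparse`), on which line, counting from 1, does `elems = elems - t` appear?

Transformed code:
def mix(g, k, elems, t):
    t -= elems - 36
    elems -= t[t]
    for step in elems:
        log(t)
        if 13 == g:
            continue
    if 25 < elems:
        raise ValueError(elems)
    t -= elems == elems
    elems = elems - t
    if 4 != g:
        g = g[32]
    elems = elems + 11
    record(elems)
    return 19

11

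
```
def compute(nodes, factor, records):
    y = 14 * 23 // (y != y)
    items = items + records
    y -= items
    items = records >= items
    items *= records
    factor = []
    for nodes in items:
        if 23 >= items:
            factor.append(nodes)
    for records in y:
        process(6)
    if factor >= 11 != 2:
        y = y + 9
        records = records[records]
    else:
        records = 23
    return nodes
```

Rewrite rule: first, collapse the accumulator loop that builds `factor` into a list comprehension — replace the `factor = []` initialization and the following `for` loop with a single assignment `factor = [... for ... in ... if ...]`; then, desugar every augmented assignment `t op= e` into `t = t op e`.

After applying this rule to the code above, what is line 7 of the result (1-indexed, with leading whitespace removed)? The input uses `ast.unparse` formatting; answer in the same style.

factor = [nodes for nodes in items if 23 >= items]

Transformed code:
def compute(nodes, factor, records):
    y = 14 * 23 // (y != y)
    items = items + records
    y = y - items
    items = records >= items
    items = items * records
    factor = [nodes for nodes in items if 23 >= items]
    for records in y:
        process(6)
    if factor >= 11 != 2:
        y = y + 9
        records = records[records]
    else:
        records = 23
    return nodes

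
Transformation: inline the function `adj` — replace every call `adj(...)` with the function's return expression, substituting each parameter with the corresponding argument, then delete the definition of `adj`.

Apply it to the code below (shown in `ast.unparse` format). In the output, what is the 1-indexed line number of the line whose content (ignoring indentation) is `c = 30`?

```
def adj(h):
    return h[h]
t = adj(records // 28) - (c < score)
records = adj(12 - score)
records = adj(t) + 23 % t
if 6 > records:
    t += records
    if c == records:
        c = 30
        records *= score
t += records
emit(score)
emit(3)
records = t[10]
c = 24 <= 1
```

7

Transformed code:
t = (records // 28)[records // 28] - (c < score)
records = (12 - score)[12 - score]
records = t[t] + 23 % t
if 6 > records:
    t += records
    if c == records:
        c = 30
        records *= score
t += records
emit(score)
emit(3)
records = t[10]
c = 24 <= 1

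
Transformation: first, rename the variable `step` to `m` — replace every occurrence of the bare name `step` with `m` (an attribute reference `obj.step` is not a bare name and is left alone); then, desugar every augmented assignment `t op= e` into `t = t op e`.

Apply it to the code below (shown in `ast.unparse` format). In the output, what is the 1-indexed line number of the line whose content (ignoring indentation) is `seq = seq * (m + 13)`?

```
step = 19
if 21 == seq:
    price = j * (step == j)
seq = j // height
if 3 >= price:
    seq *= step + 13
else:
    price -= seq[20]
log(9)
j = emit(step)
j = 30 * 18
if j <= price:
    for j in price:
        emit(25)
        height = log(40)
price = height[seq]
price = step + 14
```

Transformed code:
m = 19
if 21 == seq:
    price = j * (m == j)
seq = j // height
if 3 >= price:
    seq = seq * (m + 13)
else:
    price = price - seq[20]
log(9)
j = emit(m)
j = 30 * 18
if j <= price:
    for j in price:
        emit(25)
        height = log(40)
price = height[seq]
price = m + 14

6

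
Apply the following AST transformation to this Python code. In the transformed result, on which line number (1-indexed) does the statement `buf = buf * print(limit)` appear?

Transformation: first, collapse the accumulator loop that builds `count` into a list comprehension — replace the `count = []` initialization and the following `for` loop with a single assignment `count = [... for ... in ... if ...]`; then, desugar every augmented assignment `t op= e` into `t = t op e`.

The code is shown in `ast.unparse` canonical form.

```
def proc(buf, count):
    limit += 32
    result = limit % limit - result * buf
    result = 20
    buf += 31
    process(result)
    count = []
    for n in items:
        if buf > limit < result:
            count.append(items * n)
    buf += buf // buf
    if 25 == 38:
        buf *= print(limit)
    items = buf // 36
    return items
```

Transformed code:
def proc(buf, count):
    limit = limit + 32
    result = limit % limit - result * buf
    result = 20
    buf = buf + 31
    process(result)
    count = [items * n for n in items if buf > limit < result]
    buf = buf + buf // buf
    if 25 == 38:
        buf = buf * print(limit)
    items = buf // 36
    return items

10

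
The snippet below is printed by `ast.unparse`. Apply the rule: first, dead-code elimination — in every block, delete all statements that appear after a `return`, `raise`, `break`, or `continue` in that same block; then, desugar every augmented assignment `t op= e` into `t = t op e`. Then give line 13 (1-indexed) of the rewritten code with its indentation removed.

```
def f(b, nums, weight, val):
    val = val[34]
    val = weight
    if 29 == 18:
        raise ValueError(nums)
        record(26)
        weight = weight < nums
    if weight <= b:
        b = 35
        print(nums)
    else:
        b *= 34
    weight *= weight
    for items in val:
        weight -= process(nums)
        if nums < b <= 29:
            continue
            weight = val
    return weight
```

weight = weight - process(nums)

Transformed code:
def f(b, nums, weight, val):
    val = val[34]
    val = weight
    if 29 == 18:
        raise ValueError(nums)
    if weight <= b:
        b = 35
        print(nums)
    else:
        b = b * 34
    weight = weight * weight
    for items in val:
        weight = weight - process(nums)
        if nums < b <= 29:
            continue
    return weight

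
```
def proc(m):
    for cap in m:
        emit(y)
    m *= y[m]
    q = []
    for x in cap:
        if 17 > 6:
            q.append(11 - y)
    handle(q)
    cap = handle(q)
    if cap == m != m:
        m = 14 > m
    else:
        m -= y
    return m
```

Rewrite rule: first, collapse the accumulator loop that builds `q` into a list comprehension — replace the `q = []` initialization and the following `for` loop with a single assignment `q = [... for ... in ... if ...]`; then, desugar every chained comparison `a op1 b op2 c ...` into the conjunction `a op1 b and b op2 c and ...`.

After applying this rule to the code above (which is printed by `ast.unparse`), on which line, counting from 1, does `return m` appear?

12

Transformed code:
def proc(m):
    for cap in m:
        emit(y)
    m *= y[m]
    q = [11 - y for x in cap if 17 > 6]
    handle(q)
    cap = handle(q)
    if cap == m and m != m:
        m = 14 > m
    else:
        m -= y
    return m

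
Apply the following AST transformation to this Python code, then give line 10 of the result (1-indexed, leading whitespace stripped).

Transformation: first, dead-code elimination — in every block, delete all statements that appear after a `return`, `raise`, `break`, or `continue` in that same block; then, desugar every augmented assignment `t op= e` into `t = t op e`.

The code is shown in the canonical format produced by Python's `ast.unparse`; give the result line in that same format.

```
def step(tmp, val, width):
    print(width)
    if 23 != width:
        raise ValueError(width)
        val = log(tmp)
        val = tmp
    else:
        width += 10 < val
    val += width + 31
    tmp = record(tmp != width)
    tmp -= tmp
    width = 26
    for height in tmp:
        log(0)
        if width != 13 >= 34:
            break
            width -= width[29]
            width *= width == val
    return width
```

width = 26

Transformed code:
def step(tmp, val, width):
    print(width)
    if 23 != width:
        raise ValueError(width)
    else:
        width = width + (10 < val)
    val = val + (width + 31)
    tmp = record(tmp != width)
    tmp = tmp - tmp
    width = 26
    for height in tmp:
        log(0)
        if width != 13 >= 34:
            break
    return width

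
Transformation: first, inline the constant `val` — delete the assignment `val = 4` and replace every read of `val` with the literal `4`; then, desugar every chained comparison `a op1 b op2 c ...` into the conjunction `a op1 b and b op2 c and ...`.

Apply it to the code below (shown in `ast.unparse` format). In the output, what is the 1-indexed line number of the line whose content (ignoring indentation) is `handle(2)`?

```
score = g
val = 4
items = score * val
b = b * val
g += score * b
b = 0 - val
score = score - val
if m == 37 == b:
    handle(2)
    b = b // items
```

8

Transformed code:
score = g
items = score * 4
b = b * 4
g += score * b
b = 0 - 4
score = score - 4
if m == 37 and 37 == b:
    handle(2)
    b = b // items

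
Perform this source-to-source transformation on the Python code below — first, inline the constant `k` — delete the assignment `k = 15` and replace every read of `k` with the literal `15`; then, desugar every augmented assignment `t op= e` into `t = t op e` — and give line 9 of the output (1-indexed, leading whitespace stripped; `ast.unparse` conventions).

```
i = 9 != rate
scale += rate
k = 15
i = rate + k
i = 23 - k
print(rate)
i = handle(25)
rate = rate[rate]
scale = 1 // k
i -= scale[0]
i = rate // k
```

i = i - scale[0]

Transformed code:
i = 9 != rate
scale = scale + rate
i = rate + 15
i = 23 - 15
print(rate)
i = handle(25)
rate = rate[rate]
scale = 1 // 15
i = i - scale[0]
i = rate // 15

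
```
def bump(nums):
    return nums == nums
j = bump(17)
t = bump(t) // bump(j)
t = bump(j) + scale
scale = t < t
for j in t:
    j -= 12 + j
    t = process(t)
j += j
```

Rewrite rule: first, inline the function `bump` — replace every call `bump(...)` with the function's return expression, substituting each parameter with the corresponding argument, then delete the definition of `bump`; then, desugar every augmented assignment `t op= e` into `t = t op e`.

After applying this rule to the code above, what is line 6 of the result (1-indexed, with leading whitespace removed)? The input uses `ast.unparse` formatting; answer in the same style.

Transformed code:
j = 17 == 17
t = (t == t) // (j == j)
t = (j == j) + scale
scale = t < t
for j in t:
    j = j - (12 + j)
    t = process(t)
j = j + j

j = j - (12 + j)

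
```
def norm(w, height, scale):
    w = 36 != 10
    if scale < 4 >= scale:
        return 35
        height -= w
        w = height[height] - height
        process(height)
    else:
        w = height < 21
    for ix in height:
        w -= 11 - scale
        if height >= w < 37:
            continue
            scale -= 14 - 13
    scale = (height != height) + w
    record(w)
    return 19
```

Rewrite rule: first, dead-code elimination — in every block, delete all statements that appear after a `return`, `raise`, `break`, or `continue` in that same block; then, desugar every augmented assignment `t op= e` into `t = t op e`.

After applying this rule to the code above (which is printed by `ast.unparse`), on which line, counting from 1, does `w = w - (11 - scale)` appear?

Transformed code:
def norm(w, height, scale):
    w = 36 != 10
    if scale < 4 >= scale:
        return 35
    else:
        w = height < 21
    for ix in height:
        w = w - (11 - scale)
        if height >= w < 37:
            continue
    scale = (height != height) + w
    record(w)
    return 19

8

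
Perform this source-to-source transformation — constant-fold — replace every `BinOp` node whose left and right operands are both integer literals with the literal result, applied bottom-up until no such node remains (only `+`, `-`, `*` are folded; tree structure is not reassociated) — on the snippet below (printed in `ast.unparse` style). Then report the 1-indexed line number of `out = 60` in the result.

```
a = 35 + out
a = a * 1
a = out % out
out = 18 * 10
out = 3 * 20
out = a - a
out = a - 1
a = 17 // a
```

5

Transformed code:
a = 35 + out
a = a * 1
a = out % out
out = 180
out = 60
out = a - a
out = a - 1
a = 17 // a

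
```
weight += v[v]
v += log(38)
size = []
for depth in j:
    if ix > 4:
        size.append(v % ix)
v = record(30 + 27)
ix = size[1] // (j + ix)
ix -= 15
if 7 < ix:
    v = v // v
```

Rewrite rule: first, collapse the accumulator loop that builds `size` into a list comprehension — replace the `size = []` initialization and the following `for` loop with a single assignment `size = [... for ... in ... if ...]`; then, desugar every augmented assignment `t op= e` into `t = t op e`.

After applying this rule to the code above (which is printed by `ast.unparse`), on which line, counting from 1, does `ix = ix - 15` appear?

6

Transformed code:
weight = weight + v[v]
v = v + log(38)
size = [v % ix for depth in j if ix > 4]
v = record(30 + 27)
ix = size[1] // (j + ix)
ix = ix - 15
if 7 < ix:
    v = v // v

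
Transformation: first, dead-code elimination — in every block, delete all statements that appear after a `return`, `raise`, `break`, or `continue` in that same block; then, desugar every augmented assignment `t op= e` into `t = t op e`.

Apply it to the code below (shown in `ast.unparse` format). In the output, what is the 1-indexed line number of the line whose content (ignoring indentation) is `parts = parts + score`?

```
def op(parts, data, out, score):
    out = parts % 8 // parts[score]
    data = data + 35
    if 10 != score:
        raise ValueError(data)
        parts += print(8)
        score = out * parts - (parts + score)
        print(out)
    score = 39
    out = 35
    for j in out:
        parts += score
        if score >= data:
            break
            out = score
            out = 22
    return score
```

Transformed code:
def op(parts, data, out, score):
    out = parts % 8 // parts[score]
    data = data + 35
    if 10 != score:
        raise ValueError(data)
    score = 39
    out = 35
    for j in out:
        parts = parts + score
        if score >= data:
            break
    return score

9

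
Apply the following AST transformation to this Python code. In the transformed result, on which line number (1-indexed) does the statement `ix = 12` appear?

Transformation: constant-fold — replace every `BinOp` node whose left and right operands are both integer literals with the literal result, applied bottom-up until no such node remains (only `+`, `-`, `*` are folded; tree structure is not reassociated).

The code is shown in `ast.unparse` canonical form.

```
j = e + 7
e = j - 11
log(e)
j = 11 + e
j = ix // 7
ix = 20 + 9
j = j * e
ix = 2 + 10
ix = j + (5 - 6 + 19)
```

Transformed code:
j = e + 7
e = j - 11
log(e)
j = 11 + e
j = ix // 7
ix = 29
j = j * e
ix = 12
ix = j + 18

8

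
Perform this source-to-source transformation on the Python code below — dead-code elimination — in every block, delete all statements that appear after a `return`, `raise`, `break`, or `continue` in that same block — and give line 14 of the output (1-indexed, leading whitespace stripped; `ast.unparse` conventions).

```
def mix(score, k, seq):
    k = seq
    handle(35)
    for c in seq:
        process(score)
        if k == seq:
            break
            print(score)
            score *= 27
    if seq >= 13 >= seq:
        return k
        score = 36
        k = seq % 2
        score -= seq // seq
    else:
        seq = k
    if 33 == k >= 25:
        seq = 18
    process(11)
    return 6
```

Transformed code:
def mix(score, k, seq):
    k = seq
    handle(35)
    for c in seq:
        process(score)
        if k == seq:
            break
    if seq >= 13 >= seq:
        return k
    else:
        seq = k
    if 33 == k >= 25:
        seq = 18
    process(11)
    return 6

process(11)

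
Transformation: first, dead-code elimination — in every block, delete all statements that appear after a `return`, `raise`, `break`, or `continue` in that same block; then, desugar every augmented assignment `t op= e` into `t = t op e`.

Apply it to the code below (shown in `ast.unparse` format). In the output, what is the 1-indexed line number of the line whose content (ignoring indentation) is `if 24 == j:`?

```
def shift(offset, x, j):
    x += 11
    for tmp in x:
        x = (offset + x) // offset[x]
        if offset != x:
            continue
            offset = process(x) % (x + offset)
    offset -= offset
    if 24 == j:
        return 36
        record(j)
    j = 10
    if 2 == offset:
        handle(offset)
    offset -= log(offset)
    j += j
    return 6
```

8

Transformed code:
def shift(offset, x, j):
    x = x + 11
    for tmp in x:
        x = (offset + x) // offset[x]
        if offset != x:
            continue
    offset = offset - offset
    if 24 == j:
        return 36
    j = 10
    if 2 == offset:
        handle(offset)
    offset = offset - log(offset)
    j = j + j
    return 6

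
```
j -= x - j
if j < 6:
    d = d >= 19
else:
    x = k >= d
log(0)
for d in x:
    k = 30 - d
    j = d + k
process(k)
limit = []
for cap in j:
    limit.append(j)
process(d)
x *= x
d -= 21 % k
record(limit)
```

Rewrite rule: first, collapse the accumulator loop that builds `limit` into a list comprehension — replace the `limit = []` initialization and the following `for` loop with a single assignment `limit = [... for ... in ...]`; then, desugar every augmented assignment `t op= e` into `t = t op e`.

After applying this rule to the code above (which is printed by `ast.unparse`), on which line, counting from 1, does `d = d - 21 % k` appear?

14

Transformed code:
j = j - (x - j)
if j < 6:
    d = d >= 19
else:
    x = k >= d
log(0)
for d in x:
    k = 30 - d
    j = d + k
process(k)
limit = [j for cap in j]
process(d)
x = x * x
d = d - 21 % k
record(limit)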